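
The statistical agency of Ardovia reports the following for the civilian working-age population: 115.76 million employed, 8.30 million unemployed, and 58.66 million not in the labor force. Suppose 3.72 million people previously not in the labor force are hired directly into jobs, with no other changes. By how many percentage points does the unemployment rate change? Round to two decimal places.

Initially, labor force = 115.76 + 8.30 = 124.06 million, so u = 8.30/124.06 = 6.69%.
After the change, employed and labor force both rise by 3.72; unemployed unchanged → E = 119.48, U = 8.30, labor force = 127.78 million.
New unemployment rate = 8.30 / 127.78 = 6.50%.
Change = 6.50% − 6.69% = −0.19 percentage points.

The unemployment rate changes by −0.19 percentage points.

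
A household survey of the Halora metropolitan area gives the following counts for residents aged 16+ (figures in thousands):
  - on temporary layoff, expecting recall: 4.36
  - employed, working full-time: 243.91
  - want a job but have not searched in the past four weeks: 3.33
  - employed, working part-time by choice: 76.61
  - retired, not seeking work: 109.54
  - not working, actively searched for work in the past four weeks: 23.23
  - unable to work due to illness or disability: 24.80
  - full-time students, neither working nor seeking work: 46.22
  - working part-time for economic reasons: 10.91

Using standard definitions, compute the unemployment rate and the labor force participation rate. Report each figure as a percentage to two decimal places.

Employed = 243.91 + 76.61 + 10.91 = 331.43 thousand (anyone who worked, including part-time for economic reasons, counts as employed).
Unemployed = 4.36 + 23.23 = 27.59 thousand (jobless and actively searching, or on temporary layoff).
Labor force = 331.43 + 27.59 = 359.02 thousand.
Not in labor force = 3.33 + 109.54 + 24.80 + 46.22 = 183.89 thousand (those not working and not actively searching are outside the labor force — including those who want a job but have given up searching).
Civilian working-age population = 359.02 + 183.89 = 542.91 thousand.
Unemployment rate = 27.59 / 359.02 = 7.68%.
Labor force participation rate = 359.02 / 542.91 = 66.13%.

Unemployment rate ≈ 7.68%; labor force participation rate ≈ 66.13%.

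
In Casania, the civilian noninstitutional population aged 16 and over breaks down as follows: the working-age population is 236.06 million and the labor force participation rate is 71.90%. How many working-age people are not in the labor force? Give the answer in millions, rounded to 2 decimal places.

Share not in the labor force = 1 − 0.7190 = 0.2810.
Not in labor force = 0.2810 × 236.06 ≈ 66.33 million.

About 66.33 million are not in the labor force.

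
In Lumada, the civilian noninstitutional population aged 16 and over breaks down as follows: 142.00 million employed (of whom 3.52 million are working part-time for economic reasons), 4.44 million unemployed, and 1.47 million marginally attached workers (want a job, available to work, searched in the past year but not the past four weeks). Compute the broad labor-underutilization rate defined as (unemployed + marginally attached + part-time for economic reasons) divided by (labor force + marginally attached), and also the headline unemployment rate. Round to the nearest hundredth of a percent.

Broad underutilization rate ≈ 6.38%; headline unemployment rate ≈ 3.03%.

Labor force = 142.00 + 4.44 = 146.44 million.
Numerator = 4.44 + 1.47 + 3.52 = 9.43 million.
Denominator = 146.44 + 1.47 = 147.91 million.
Broad rate = 9.43 / 147.91 = 6.38%.
Headline unemployment rate = 4.44 / 146.44 = 3.03%.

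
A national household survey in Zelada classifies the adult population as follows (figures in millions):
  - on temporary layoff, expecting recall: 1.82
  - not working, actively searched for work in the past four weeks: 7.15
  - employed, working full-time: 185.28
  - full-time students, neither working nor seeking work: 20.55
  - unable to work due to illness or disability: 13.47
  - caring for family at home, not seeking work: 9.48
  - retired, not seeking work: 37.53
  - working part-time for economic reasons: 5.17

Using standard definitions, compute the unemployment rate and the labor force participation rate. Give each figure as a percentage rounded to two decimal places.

Unemployment rate ≈ 4.50%; labor force participation rate ≈ 71.11%.

Employed = 185.28 + 5.17 = 190.45 million (anyone who worked, including part-time for economic reasons, counts as employed).
Unemployed = 1.82 + 7.15 = 8.97 million (jobless and actively searching, or on temporary layoff).
Labor force = 190.45 + 8.97 = 199.42 million.
Not in labor force = 20.55 + 13.47 + 9.48 + 37.53 = 81.03 million (those not working and not actively searching are outside the labor force).
Civilian working-age population = 199.42 + 81.03 = 280.45 million.
Unemployment rate = 8.97 / 199.42 = 4.50%.
Labor force participation rate = 199.42 / 280.45 = 71.11%.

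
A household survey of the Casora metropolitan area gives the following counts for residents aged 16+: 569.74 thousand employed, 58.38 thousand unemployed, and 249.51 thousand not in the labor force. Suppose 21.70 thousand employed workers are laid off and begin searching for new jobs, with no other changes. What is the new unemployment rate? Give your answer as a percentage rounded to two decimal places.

Initially, labor force = 569.74 + 58.38 = 628.12 thousand, so u = 58.38/628.12 = 9.29%.
After the change, employed falls and unemployed rises by 21.70; labor force unchanged → E = 548.04, U = 80.08, labor force = 628.12 thousand.
New unemployment rate = 80.08 / 628.12 = 12.75%.

New unemployment rate ≈ 12.75%.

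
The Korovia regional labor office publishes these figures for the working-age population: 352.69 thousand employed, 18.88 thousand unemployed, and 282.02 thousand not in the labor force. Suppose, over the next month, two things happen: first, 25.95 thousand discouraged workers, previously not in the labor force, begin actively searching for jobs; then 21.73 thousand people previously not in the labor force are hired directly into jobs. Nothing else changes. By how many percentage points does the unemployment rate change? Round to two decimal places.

Initially, labor force = 352.69 + 18.88 = 371.57 thousand, so u = 18.88/371.57 = 5.08%.
After the first change, unemployed and labor force both rise by 25.95 → E = 352.69, U = 44.83, labor force = 397.52 thousand.
After the second change, employed and labor force both rise by 21.73; unemployed unchanged → E = 374.42, U = 44.83, labor force = 419.25 thousand.
New unemployment rate = 44.83 / 419.25 = 10.69%.
Change = 10.69% − 5.08% = +5.61 percentage points.

The unemployment rate changes by +5.61 percentage points.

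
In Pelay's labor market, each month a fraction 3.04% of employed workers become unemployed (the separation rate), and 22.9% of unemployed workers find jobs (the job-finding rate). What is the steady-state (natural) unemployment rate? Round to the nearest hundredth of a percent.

At steady state the flows balance: s·E = f·U, so U/(E+U) = s/(s+f).
u* = 3.04 / (3.04 + 22.9) = 3.04 / 25.94 = 11.72%.

Steady-state unemployment rate ≈ 11.72%.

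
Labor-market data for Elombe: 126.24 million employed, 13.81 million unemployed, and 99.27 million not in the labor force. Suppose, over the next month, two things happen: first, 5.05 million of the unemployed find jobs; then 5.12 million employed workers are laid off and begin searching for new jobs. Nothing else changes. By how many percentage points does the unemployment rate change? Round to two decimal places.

The unemployment rate changes by +0.05 percentage points.

Initially, labor force = 126.24 + 13.81 = 140.05 million, so u = 13.81/140.05 = 9.86%.
After the first change, unemployed falls and employed rises by 5.05; labor force unchanged → E = 131.29, U = 8.76, labor force = 140.05 million.
After the second change, employed falls and unemployed rises by 5.12; labor force unchanged → E = 126.17, U = 13.88, labor force = 140.05 million.
New unemployment rate = 13.88 / 140.05 = 9.91%.
Change = 9.91% − 9.86% = +0.05 percentage points.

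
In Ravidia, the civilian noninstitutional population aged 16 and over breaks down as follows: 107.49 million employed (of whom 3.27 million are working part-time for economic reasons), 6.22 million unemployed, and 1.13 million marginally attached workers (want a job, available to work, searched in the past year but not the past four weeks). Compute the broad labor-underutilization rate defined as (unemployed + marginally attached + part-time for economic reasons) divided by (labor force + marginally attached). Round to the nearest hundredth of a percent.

Broad underutilization rate ≈ 9.25%.

Labor force = 107.49 + 6.22 = 113.71 million.
Numerator = 6.22 + 1.13 + 3.27 = 10.62 million.
Denominator = 113.71 + 1.13 = 114.84 million.
Broad rate = 10.62 / 114.84 = 9.25%.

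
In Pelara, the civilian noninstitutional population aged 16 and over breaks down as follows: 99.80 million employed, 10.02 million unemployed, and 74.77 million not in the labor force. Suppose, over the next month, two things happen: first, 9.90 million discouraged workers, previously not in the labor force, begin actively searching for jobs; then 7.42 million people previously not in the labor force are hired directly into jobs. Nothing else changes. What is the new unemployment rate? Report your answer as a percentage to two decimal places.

New unemployment rate ≈ 15.67%.

Initially, labor force = 99.80 + 10.02 = 109.82 million, so u = 10.02/109.82 = 9.12%.
After the first change, unemployed and labor force both rise by 9.90 → E = 99.80, U = 19.92, labor force = 119.72 million.
After the second change, employed and labor force both rise by 7.42; unemployed unchanged → E = 107.22, U = 19.92, labor force = 127.14 million.
New unemployment rate = 19.92 / 127.14 = 15.67%.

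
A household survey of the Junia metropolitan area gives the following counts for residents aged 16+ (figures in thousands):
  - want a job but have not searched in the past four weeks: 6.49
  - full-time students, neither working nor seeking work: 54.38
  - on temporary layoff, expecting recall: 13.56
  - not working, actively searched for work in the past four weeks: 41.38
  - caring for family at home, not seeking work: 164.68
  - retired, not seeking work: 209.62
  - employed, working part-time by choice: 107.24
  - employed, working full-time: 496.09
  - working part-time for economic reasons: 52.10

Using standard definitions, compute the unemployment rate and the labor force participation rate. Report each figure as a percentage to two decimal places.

Employed = 107.24 + 496.09 + 52.10 = 655.43 thousand (anyone who worked, including part-time for economic reasons, counts as employed).
Unemployed = 13.56 + 41.38 = 54.94 thousand (jobless and actively searching, or on temporary layoff).
Labor force = 655.43 + 54.94 = 710.37 thousand.
Not in labor force = 6.49 + 54.38 + 164.68 + 209.62 = 435.17 thousand (those not working and not actively searching are outside the labor force — including those who want a job but have given up searching).
Civilian working-age population = 710.37 + 435.17 = 1,145.54 thousand.
Unemployment rate = 54.94 / 710.37 = 7.73%.
Labor force participation rate = 710.37 / 1,145.54 = 62.01%.

Unemployment rate ≈ 7.73%; labor force participation rate ≈ 62.01%.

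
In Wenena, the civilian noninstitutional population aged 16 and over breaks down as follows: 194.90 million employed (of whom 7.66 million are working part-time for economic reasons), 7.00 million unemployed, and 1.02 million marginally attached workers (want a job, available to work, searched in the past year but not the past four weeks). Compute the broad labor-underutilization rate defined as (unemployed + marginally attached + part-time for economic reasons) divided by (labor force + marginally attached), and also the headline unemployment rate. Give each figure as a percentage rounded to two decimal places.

Broad underutilization rate ≈ 7.73%; headline unemployment rate ≈ 3.47%.

Labor force = 194.90 + 7.00 = 201.90 million.
Numerator = 7.00 + 1.02 + 7.66 = 15.68 million.
Denominator = 201.90 + 1.02 = 202.92 million.
Broad rate = 15.68 / 202.92 = 7.73%.
Headline unemployment rate = 7.00 / 201.90 = 3.47%.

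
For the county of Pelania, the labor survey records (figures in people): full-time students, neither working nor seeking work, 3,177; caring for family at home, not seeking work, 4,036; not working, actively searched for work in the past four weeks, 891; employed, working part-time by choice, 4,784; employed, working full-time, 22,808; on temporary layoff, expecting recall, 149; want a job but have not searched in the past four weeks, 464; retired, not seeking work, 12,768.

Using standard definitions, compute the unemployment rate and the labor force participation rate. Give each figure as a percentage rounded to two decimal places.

Employed = 4,784 + 22,808 = 27,592.
Unemployed = 891 + 149 = 1,040 (jobless and actively searching, or on temporary layoff).
Labor force = 27,592 + 1,040 = 28,632.
Not in labor force = 3,177 + 4,036 + 464 + 12,768 = 20,445 (those not working and not actively searching are outside the labor force — including those who want a job but have given up searching).
Civilian working-age population = 28,632 + 20,445 = 49,077.
Unemployment rate = 1,040 / 28,632 = 3.63%.
Labor force participation rate = 28,632 / 49,077 = 58.34%.

Unemployment rate ≈ 3.63%; labor force participation rate ≈ 58.34%.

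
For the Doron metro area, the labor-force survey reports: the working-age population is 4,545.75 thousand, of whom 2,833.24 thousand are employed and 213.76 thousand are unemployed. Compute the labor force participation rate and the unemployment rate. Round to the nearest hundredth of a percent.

Labor force = employed + unemployed = 2,833.24 + 213.76 = 3,047.00 thousand.
Unemployment rate = 213.76 / 3,047.00 = 7.02%.
Labor force participation rate = 3,047.00 / 4,545.75 = 67.03%.

Labor force participation rate ≈ 67.03%; unemployment rate ≈ 7.02%.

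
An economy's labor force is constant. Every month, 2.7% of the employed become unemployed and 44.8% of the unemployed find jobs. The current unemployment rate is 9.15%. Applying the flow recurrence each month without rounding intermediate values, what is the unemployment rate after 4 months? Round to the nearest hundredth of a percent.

With a fixed labor force, u_{t+1} = u_t + s·(1−u_t) − f·u_t = u_t·(1−s−f) + s.
Here 1−s−f = 0.525 and s = 0.027.
u_1 = 0.091500 × 0.525 + 0.027 = 0.075038.
u_2 = 0.075038 × 0.525 + 0.027 = 0.066395.
u_3 = 0.066395 × 0.525 + 0.027 = 0.061857.
u_4 = 0.061857 × 0.525 + 0.027 = 0.059475.

Unemployment rate after four months ≈ 5.95%.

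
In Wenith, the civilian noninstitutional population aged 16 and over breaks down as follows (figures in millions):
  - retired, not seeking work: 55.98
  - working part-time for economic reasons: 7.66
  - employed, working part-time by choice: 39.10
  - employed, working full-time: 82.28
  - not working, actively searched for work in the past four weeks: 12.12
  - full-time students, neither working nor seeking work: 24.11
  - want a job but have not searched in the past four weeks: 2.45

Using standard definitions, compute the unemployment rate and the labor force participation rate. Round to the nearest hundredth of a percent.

Unemployment rate ≈ 8.59%; labor force participation rate ≈ 63.10%.

Employed = 7.66 + 39.10 + 82.28 = 129.04 million (anyone who worked, including part-time for economic reasons, counts as employed).
Unemployed = 12.12 million.
Labor force = 129.04 + 12.12 = 141.16 million.
Not in labor force = 55.98 + 24.11 + 2.45 = 82.54 million (those not working and not actively searching are outside the labor force — including those who want a job but have given up searching).
Civilian working-age population = 141.16 + 82.54 = 223.70 million.
Unemployment rate = 12.12 / 141.16 = 8.59%.
Labor force participation rate = 141.16 / 223.70 = 63.10%.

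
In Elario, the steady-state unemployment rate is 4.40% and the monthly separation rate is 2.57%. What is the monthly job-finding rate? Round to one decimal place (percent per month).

Job-finding rate ≈ 55.8% per month.

From u* = s/(s+f): f = s·(1−u)/u.
f = 2.57 × (1 − 0.0440) / 0.0440 = 2.4569 / 0.0440 ≈ 55.8% per month.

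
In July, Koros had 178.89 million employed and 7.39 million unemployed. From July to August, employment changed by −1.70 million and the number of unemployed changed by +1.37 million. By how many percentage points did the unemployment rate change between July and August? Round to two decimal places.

The unemployment rate changed by +0.74 percentage points.

July: labor force = 178.89 + 7.39 = 186.28; u = 7.39/186.28 = 3.97%.
August: labor force = 177.19 + 8.76 = 185.95; u = 8.76/185.95 = 4.71%.
Change = 4.71% − 3.97% = +0.74 pp.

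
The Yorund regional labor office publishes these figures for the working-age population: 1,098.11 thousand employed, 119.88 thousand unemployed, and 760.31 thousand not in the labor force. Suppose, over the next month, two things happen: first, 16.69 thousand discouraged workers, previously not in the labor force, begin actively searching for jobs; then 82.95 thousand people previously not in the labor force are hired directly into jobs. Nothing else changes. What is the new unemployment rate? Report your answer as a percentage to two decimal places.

New unemployment rate ≈ 10.36%.

Initially, labor force = 1,098.11 + 119.88 = 1,217.99 thousand, so u = 119.88/1,217.99 = 9.84%.
After the first change, unemployed and labor force both rise by 16.69 → E = 1,098.11, U = 136.57, labor force = 1,234.68 thousand.
After the second change, employed and labor force both rise by 82.95; unemployed unchanged → E = 1,181.06, U = 136.57, labor force = 1,317.63 thousand.
New unemployment rate = 136.57 / 1,317.63 = 10.36%.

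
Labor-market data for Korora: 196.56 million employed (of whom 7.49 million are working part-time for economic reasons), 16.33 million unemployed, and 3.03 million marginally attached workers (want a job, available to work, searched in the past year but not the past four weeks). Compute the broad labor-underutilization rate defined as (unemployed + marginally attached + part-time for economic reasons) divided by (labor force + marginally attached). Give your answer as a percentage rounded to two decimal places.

Labor force = 196.56 + 16.33 = 212.89 million.
Numerator = 16.33 + 3.03 + 7.49 = 26.85 million.
Denominator = 212.89 + 3.03 = 215.92 million.
Broad rate = 26.85 / 215.92 = 12.44%.

Broad underutilization rate ≈ 12.44%.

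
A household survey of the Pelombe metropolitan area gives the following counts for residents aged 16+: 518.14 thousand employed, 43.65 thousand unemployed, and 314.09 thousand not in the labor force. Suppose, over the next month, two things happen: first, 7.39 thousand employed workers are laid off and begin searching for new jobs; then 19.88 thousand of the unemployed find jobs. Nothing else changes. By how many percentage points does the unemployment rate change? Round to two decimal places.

Initially, labor force = 518.14 + 43.65 = 561.79 thousand, so u = 43.65/561.79 = 7.77%.
After the first change, employed falls and unemployed rises by 7.39; labor force unchanged → E = 510.75, U = 51.04, labor force = 561.79 thousand.
After the second change, unemployed falls and employed rises by 19.88; labor force unchanged → E = 530.63, U = 31.16, labor force = 561.79 thousand.
New unemployment rate = 31.16 / 561.79 = 5.55%.
Change = 5.55% − 7.77% = −2.22 percentage points.

The unemployment rate changes by −2.22 percentage points.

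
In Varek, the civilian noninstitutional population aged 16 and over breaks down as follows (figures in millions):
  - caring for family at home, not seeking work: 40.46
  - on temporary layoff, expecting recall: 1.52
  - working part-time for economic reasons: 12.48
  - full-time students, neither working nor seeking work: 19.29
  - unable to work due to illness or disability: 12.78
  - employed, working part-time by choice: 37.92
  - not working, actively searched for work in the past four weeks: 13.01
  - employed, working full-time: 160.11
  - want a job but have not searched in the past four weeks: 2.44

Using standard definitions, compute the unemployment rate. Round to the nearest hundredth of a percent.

Employed = 12.48 + 37.92 + 160.11 = 210.51 million (anyone who worked, including part-time for economic reasons, counts as employed).
Unemployed = 1.52 + 13.01 = 14.53 million (jobless and actively searching, or on temporary layoff).
Labor force = 210.51 + 14.53 = 225.04 million.
Unemployment rate = 14.53 / 225.04 = 6.46%.

Unemployment rate ≈ 6.46%.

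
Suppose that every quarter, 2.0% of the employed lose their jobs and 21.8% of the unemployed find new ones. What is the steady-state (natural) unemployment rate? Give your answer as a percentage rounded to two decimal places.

At steady state the flows balance: s·E = f·U, so U/(E+U) = s/(s+f).
u* = 2.0 / (2.0 + 21.8) = 2.0 / 23.80 = 8.40%.

Steady-state unemployment rate ≈ 8.40%.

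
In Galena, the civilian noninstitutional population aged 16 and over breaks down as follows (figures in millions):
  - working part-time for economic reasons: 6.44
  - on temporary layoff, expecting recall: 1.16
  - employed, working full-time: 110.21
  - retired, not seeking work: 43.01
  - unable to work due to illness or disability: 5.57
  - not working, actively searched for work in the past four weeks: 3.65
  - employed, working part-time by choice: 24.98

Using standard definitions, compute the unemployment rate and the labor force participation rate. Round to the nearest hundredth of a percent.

Unemployment rate ≈ 3.28%; labor force participation rate ≈ 75.09%.

Employed = 6.44 + 110.21 + 24.98 = 141.63 million (anyone who worked, including part-time for economic reasons, counts as employed).
Unemployed = 1.16 + 3.65 = 4.81 million (jobless and actively searching, or on temporary layoff).
Labor force = 141.63 + 4.81 = 146.44 million.
Not in labor force = 43.01 + 5.57 = 48.58 million (those not working and not actively searching are outside the labor force).
Civilian working-age population = 146.44 + 48.58 = 195.02 million.
Unemployment rate = 4.81 / 146.44 = 3.28%.
Labor force participation rate = 146.44 / 195.02 = 75.09%.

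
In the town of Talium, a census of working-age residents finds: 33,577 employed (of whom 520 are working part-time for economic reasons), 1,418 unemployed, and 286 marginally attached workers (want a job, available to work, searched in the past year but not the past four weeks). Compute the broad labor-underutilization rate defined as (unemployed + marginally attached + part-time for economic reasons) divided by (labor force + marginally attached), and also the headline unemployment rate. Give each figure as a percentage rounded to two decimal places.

Labor force = 33,577 + 1,418 = 34,995.
Numerator = 1,418 + 286 + 520 = 2,224.
Denominator = 34,995 + 286 = 35,281.
Broad rate = 2,224 / 35,281 = 6.30%.
Headline unemployment rate = 1,418 / 34,995 = 4.05%.

Broad underutilization rate ≈ 6.30%; headline unemployment rate ≈ 4.05%.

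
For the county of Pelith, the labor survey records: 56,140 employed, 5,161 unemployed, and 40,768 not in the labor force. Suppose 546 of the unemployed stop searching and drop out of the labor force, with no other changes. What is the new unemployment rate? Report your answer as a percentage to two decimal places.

New unemployment rate ≈ 7.60%.

Initially, labor force = 56,140 + 5,161 = 61,301, so u = 5,161/61,301 = 8.42%.
After the change, unemployed and labor force both fall by 546 → E = 56,140, U = 4,615, labor force = 60,755.
New unemployment rate = 4,615 / 60,755 = 7.60%.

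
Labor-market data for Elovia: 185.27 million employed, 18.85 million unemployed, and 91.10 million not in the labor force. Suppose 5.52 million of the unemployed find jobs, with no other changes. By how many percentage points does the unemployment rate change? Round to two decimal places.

Initially, labor force = 185.27 + 18.85 = 204.12 million, so u = 18.85/204.12 = 9.23%.
After the change, unemployed falls and employed rises by 5.52; labor force unchanged → E = 190.79, U = 13.33, labor force = 204.12 million.
New unemployment rate = 13.33 / 204.12 = 6.53%.
Change = 6.53% − 9.23% = −2.70 percentage points.

The unemployment rate changes by −2.70 percentage points.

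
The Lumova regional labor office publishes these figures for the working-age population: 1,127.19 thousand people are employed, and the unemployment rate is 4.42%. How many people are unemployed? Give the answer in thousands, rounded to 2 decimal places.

Let U be the number unemployed. The labor force is E + U, and U/(E+U) = 0.0442.
So U = 0.0442 × 1,127.19 / (1 − 0.0442) = 49.8218 / 0.9558 ≈ 52.13 thousand.

About 52.13 thousand are unemployed.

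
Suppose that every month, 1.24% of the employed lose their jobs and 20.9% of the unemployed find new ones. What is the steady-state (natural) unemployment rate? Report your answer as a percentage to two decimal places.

At steady state the flows balance: s·E = f·U, so U/(E+U) = s/(s+f).
u* = 1.24 / (1.24 + 20.9) = 1.24 / 22.14 = 5.60%.

Steady-state unemployment rate ≈ 5.60%.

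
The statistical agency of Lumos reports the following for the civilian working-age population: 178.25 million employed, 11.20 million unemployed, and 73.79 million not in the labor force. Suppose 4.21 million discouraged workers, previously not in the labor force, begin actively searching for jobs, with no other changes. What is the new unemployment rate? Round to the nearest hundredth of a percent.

Initially, labor force = 178.25 + 11.20 = 189.45 million, so u = 11.20/189.45 = 5.91%.
After the change, unemployed and labor force both rise by 4.21 → E = 178.25, U = 15.41, labor force = 193.66 million.
New unemployment rate = 15.41 / 193.66 = 7.96%.

New unemployment rate ≈ 7.96%.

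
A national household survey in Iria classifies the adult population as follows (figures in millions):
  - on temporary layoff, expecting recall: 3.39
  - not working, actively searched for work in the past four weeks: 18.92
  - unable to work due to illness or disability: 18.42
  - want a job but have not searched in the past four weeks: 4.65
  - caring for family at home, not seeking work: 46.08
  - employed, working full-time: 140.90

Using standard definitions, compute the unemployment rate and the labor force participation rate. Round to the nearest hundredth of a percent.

Employed = 140.90 million.
Unemployed = 3.39 + 18.92 = 22.31 million (jobless and actively searching, or on temporary layoff).
Labor force = 140.90 + 22.31 = 163.21 million.
Not in labor force = 18.42 + 4.65 + 46.08 = 69.15 million (those not working and not actively searching are outside the labor force — including those who want a job but have given up searching).
Civilian working-age population = 163.21 + 69.15 = 232.36 million.
Unemployment rate = 22.31 / 163.21 = 13.67%.
Labor force participation rate = 163.21 / 232.36 = 70.24%.

Unemployment rate ≈ 13.67%; labor force participation rate ≈ 70.24%.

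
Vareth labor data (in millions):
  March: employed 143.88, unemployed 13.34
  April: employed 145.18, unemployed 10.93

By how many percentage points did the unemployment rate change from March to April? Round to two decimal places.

March: labor force = 143.88 + 13.34 = 157.22; u = 13.34/157.22 = 8.48%.
April: labor force = 145.18 + 10.93 = 156.11; u = 10.93/156.11 = 7.00%.
Change = 7.00% − 8.48% = −1.48 pp.

The unemployment rate changed by −1.48 percentage points.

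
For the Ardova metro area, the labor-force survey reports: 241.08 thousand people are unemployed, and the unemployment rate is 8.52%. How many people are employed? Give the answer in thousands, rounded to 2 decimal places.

Labor force = U / u = 241.08 / 0.0852 ≈ 2,829.58 thousand.
Employed = labor force − unemployed = 2,829.58 − 241.08 = 2,588.50 thousand.

About 2,588.50 thousand are employed.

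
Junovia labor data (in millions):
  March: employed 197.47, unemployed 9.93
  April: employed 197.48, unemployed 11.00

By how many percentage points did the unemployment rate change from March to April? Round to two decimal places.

The unemployment rate changed by +0.49 percentage points.

March: labor force = 197.47 + 9.93 = 207.40; u = 9.93/207.40 = 4.79%.
April: labor force = 197.48 + 11.00 = 208.48; u = 11.00/208.48 = 5.28%.
Change = 5.28% − 4.79% = +0.49 pp.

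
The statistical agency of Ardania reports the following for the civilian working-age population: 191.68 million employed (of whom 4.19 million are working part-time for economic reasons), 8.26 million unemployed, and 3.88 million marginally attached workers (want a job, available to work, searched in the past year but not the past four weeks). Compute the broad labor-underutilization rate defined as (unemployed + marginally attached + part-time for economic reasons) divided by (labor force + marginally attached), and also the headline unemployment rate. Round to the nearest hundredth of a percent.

Broad underutilization rate ≈ 8.01%; headline unemployment rate ≈ 4.13%.

Labor force = 191.68 + 8.26 = 199.94 million.
Numerator = 8.26 + 3.88 + 4.19 = 16.33 million.
Denominator = 199.94 + 3.88 = 203.82 million.
Broad rate = 16.33 / 203.82 = 8.01%.
Headline unemployment rate = 8.26 / 199.94 = 4.13%.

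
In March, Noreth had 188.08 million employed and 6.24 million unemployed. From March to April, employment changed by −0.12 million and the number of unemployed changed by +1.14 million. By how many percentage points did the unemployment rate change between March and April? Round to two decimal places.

The unemployment rate changed by +0.57 percentage points.

March: labor force = 188.08 + 6.24 = 194.32; u = 6.24/194.32 = 3.21%.
April: labor force = 187.96 + 7.38 = 195.34; u = 7.38/195.34 = 3.78%.
Change = 3.78% − 3.21% = +0.57 pp.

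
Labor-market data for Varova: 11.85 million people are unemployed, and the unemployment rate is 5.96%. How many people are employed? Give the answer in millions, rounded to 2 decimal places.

Labor force = U / u = 11.85 / 0.0596 ≈ 198.83 million.
Employed = labor force − unemployed = 198.83 − 11.85 = 186.98 million.

About 186.98 million are employed.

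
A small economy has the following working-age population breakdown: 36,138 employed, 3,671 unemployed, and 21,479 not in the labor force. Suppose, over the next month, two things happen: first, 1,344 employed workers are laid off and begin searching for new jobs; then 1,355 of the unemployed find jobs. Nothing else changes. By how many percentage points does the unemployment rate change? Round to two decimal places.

Initially, labor force = 36,138 + 3,671 = 39,809, so u = 3,671/39,809 = 9.22%.
After the first change, employed falls and unemployed rises by 1,344; labor force unchanged → E = 34,794, U = 5,015, labor force = 39,809.
After the second change, unemployed falls and employed rises by 1,355; labor force unchanged → E = 36,149, U = 3,660, labor force = 39,809.
New unemployment rate = 3,660 / 39,809 = 9.19%.
Change = 9.19% − 9.22% = −0.03 percentage points.

The unemployment rate changes by −0.03 percentage points.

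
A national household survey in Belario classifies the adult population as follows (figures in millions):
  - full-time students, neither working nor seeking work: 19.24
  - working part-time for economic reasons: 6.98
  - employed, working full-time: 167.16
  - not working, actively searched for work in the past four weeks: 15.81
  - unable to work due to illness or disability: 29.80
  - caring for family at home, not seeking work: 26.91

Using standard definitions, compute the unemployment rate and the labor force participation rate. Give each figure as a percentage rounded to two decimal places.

Employed = 6.98 + 167.16 = 174.14 million (anyone who worked, including part-time for economic reasons, counts as employed).
Unemployed = 15.81 million.
Labor force = 174.14 + 15.81 = 189.95 million.
Not in labor force = 19.24 + 29.80 + 26.91 = 75.95 million (those not working and not actively searching are outside the labor force).
Civilian working-age population = 189.95 + 75.95 = 265.90 million.
Unemployment rate = 15.81 / 189.95 = 8.32%.
Labor force participation rate = 189.95 / 265.90 = 71.44%.

Unemployment rate ≈ 8.32%; labor force participation rate ≈ 71.44%.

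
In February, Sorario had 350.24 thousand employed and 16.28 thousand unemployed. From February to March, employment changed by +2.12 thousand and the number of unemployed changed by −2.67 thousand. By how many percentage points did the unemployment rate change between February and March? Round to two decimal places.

The unemployment rate changed by −0.72 percentage points.

February: labor force = 350.24 + 16.28 = 366.52; u = 16.28/366.52 = 4.44%.
March: labor force = 352.36 + 13.61 = 365.97; u = 13.61/365.97 = 3.72%.
Change = 3.72% − 4.44% = −0.72 pp.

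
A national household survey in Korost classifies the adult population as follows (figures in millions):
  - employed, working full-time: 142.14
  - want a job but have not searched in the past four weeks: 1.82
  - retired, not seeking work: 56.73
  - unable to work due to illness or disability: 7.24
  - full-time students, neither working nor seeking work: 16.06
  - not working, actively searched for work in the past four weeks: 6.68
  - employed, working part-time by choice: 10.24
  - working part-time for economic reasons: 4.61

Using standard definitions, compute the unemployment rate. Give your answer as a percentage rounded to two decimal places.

Employed = 142.14 + 10.24 + 4.61 = 156.99 million (anyone who worked, including part-time for economic reasons, counts as employed).
Unemployed = 6.68 million.
Labor force = 156.99 + 6.68 = 163.67 million.
Unemployment rate = 6.68 / 163.67 = 4.08%.

Unemployment rate ≈ 4.08%.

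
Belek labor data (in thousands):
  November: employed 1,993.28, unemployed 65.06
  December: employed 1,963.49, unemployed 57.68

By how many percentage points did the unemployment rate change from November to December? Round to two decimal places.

The unemployment rate changed by −0.31 percentage points.

November: labor force = 1,993.28 + 65.06 = 2,058.34; u = 65.06/2,058.34 = 3.16%.
December: labor force = 1,963.49 + 57.68 = 2,021.17; u = 57.68/2,021.17 = 2.85%.
Change = 2.85% − 3.16% = −0.31 pp.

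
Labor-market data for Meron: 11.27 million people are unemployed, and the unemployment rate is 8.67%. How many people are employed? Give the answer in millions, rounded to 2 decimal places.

Labor force = U / u = 11.27 / 0.0867 ≈ 129.99 million.
Employed = labor force − unemployed = 129.99 − 11.27 = 118.72 million.

About 118.72 million are employed.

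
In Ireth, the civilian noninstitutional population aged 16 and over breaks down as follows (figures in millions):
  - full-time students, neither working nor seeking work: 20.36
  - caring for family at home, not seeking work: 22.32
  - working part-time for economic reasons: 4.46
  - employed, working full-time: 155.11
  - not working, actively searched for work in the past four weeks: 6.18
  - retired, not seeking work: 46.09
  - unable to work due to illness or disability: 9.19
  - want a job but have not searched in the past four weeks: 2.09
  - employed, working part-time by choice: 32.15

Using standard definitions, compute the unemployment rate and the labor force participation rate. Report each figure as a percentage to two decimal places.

Unemployment rate ≈ 3.12%; labor force participation rate ≈ 66.42%.

Employed = 4.46 + 155.11 + 32.15 = 191.72 million (anyone who worked, including part-time for economic reasons, counts as employed).
Unemployed = 6.18 million.
Labor force = 191.72 + 6.18 = 197.90 million.
Not in labor force = 20.36 + 22.32 + 46.09 + 9.19 + 2.09 = 100.05 million (those not working and not actively searching are outside the labor force — including those who want a job but have given up searching).
Civilian working-age population = 197.90 + 100.05 = 297.95 million.
Unemployment rate = 6.18 / 197.90 = 3.12%.
Labor force participation rate = 197.90 / 297.95 = 66.42%.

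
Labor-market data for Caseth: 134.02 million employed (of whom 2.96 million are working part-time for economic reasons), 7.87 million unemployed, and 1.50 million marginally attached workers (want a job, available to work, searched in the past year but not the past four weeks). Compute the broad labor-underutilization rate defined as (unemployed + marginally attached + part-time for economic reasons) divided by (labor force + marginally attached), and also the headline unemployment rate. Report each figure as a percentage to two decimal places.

Labor force = 134.02 + 7.87 = 141.89 million.
Numerator = 7.87 + 1.50 + 2.96 = 12.33 million.
Denominator = 141.89 + 1.50 = 143.39 million.
Broad rate = 12.33 / 143.39 = 8.60%.
Headline unemployment rate = 7.87 / 141.89 = 5.55%.

Broad underutilization rate ≈ 8.60%; headline unemployment rate ≈ 5.55%.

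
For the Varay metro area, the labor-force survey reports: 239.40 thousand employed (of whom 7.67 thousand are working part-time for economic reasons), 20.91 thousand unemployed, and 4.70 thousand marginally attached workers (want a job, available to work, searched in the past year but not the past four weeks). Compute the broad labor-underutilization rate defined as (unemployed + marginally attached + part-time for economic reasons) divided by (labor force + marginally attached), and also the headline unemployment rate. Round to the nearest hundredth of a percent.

Labor force = 239.40 + 20.91 = 260.31 thousand.
Numerator = 20.91 + 4.70 + 7.67 = 33.28 thousand.
Denominator = 260.31 + 4.70 = 265.01 thousand.
Broad rate = 33.28 / 265.01 = 12.56%.
Headline unemployment rate = 20.91 / 260.31 = 8.03%.

Broad underutilization rate ≈ 12.56%; headline unemployment rate ≈ 8.03%.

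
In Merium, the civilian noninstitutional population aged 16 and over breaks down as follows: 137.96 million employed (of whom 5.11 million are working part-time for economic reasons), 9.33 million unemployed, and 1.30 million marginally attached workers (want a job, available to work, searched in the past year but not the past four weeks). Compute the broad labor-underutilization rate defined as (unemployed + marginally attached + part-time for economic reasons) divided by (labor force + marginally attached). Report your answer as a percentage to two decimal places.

Labor force = 137.96 + 9.33 = 147.29 million.
Numerator = 9.33 + 1.30 + 5.11 = 15.74 million.
Denominator = 147.29 + 1.30 = 148.59 million.
Broad rate = 15.74 / 148.59 = 10.59%.

Broad underutilization rate ≈ 10.59%.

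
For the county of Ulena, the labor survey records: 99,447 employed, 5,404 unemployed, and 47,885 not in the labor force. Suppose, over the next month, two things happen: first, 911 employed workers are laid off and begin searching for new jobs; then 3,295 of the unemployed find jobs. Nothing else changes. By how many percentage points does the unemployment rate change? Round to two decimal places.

The unemployment rate changes by −2.27 percentage points.

Initially, labor force = 99,447 + 5,404 = 104,851, so u = 5,404/104,851 = 5.15%.
After the first change, employed falls and unemployed rises by 911; labor force unchanged → E = 98,536, U = 6,315, labor force = 104,851.
After the second change, unemployed falls and employed rises by 3,295; labor force unchanged → E = 101,831, U = 3,020, labor force = 104,851.
New unemployment rate = 3,020 / 104,851 = 2.88%.
Change = 2.88% − 5.15% = −2.27 percentage points.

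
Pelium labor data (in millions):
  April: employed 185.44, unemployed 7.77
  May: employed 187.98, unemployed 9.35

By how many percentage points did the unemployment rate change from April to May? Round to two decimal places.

The unemployment rate changed by +0.72 percentage points.

April: labor force = 185.44 + 7.77 = 193.21; u = 7.77/193.21 = 4.02%.
May: labor force = 187.98 + 9.35 = 197.33; u = 9.35/197.33 = 4.74%.
Change = 4.74% − 4.02% = +0.72 pp.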